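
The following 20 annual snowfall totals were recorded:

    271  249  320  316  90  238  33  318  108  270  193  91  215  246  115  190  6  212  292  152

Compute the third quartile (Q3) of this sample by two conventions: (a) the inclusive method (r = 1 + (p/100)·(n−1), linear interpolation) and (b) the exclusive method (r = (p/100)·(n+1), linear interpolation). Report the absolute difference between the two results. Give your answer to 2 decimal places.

0.50

Sorted: 6, 33, 90, 91, 108, 115, 152, 190, 193, 212, 215, 238, 246, 249, 270, 271, 292, 316, 318, 320.
n = 20.
(a) r = 15.25; between ranks 15 (270) and 16 (271): 270.25.
(b) r = 15.75; between ranks 15 (270) and 16 (271): 270.75.
|270.25 − 270.75| = 0.5.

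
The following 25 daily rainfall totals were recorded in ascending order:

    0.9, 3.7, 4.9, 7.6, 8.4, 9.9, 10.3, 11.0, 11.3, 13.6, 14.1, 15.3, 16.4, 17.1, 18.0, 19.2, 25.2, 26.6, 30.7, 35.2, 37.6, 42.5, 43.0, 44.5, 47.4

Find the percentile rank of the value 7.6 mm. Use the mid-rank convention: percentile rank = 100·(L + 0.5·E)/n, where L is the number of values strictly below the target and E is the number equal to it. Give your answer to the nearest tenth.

14.0

Count below 7.6: L = 3; count equal: E = 1; n = 25.
Percentile rank = 100·(3 + 0.5·1)/25 = 100·3.5/25 = 14.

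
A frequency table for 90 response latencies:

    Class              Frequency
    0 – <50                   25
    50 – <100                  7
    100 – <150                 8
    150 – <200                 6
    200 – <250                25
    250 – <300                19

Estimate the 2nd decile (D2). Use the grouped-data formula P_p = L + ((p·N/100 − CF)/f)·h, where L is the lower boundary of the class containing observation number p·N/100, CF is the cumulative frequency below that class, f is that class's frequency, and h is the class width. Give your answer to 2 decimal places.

N = 90; target position k = 20/100 · 90 = 18.
Cumulative frequencies: 25, 32, 40, 46, 71, 90.
Observation 18 falls in the class 0 – <50.
L = 0, CF = 0, f = 25, h = 50.
P20 = 0 + ((18 − 0)/25)·50 = 0 + 36 = 36.

36.00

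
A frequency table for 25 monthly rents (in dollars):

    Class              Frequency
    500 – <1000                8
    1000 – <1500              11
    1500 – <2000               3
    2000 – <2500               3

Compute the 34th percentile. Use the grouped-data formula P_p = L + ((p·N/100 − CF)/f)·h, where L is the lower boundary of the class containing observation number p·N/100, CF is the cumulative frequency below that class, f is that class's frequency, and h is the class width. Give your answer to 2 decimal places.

1022.73

N = 25; target position k = 34/100 · 25 = 8.5.
Cumulative frequencies: 8, 19, 22, 25.
Observation 8.5 falls in the class 1000 – <1500.
L = 1000, CF = 8, f = 11, h = 500.
P34 = 1000 + ((8.5 − 8)/11)·500 = 1000 + 22.7273 = 1022.73.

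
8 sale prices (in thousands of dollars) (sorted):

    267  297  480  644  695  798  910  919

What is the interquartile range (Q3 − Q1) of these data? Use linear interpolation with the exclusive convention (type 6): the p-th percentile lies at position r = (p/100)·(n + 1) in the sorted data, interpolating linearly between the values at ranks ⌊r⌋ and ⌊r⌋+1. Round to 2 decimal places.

539.25

n = 8.
P25: r = 2.25; ranks 2–3 are 297, 480; interpolating gives 342.75.
P75: r = 6.75; ranks 6–7 are 798, 910; interpolating gives 882.
Difference: 882 − 342.75 = 539.25.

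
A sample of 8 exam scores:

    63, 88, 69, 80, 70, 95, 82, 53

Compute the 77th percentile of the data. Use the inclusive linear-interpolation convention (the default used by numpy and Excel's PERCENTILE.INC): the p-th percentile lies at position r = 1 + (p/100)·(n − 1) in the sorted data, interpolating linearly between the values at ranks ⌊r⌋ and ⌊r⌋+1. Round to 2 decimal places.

Sorted: 53, 63, 69, 70, 80, 82, 88, 95.
n = 8.
r = 1 + (77/100)·(8 − 1) = 1 + 5.39 = 6.39.
Rank 6 is 82 and rank 7 is 88.
Interpolate: 82 + 0.39·(88 − 82) = 82 + 0.39·6 = 84.34.

84.34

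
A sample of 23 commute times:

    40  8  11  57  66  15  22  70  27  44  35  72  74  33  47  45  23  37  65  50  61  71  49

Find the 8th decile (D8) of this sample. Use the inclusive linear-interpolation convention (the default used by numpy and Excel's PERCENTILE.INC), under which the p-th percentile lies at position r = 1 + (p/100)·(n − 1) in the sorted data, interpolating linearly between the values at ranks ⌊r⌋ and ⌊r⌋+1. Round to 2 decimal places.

Sorted: 8, 11, 15, 22, 23, 27, 33, 35, 37, 40, 44, 45, 47, 49, 50, 57, 61, 65, 66, 70, 71, 72, 74.
n = 23.
r = 1 + (80/100)·(23 − 1) = 1 + 17.6 = 18.6.
Rank 18 is 65 and rank 19 is 66.
Interpolate: 65 + 0.6·(66 − 65) = 65 + 0.6·1 = 65.6.

65.60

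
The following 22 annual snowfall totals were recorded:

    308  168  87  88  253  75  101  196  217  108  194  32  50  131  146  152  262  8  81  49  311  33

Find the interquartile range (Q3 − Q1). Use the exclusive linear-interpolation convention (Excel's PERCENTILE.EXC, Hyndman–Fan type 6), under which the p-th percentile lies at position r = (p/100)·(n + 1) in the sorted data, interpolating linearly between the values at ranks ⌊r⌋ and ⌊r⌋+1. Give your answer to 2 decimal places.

132.50

Sorted: 8, 32, 33, 49, 50, 75, 81, 87, 88, 101, 108, 131, 146, 152, 168, 194, 196, 217, 253, 262, 308, 311.
n = 22.
P25: r = 5.75; ranks 5–6 are 50, 75; interpolating gives 68.75.
P75: r = 17.25; ranks 17–18 are 196, 217; interpolating gives 201.25.
Difference: 201.25 − 68.75 = 132.5.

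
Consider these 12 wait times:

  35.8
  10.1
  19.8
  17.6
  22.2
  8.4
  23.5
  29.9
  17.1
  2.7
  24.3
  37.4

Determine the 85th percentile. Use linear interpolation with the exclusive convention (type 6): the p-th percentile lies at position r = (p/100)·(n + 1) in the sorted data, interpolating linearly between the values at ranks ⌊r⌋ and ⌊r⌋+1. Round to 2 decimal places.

35.88

Sorted: 2.7, 8.4, 10.1, 17.1, 17.6, 19.8, 22.2, 23.5, 24.3, 29.9, 35.8, 37.4.
n = 12.
r = (85/100)·(12 + 1) = 11.05.
Rank 11 is 35.8 and rank 12 is 37.4.
Interpolate: 35.8 + 0.05·(37.4 − 35.8) = 35.8 + 0.05·1.6 = 35.88.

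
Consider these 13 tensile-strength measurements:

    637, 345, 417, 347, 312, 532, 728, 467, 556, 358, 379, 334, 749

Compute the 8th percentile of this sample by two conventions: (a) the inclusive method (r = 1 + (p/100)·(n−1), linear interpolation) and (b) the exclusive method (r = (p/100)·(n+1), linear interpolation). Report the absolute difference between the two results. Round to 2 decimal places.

Sorted: 312, 334, 345, 347, 358, 379, 417, 467, 532, 556, 637, 728, 749.
n = 13.
(a) r = 1.96; between ranks 1 (312) and 2 (334): 333.12.
(b) r = 1.12; between ranks 1 (312) and 2 (334): 314.64.
|333.12 − 314.64| = 18.48.

18.48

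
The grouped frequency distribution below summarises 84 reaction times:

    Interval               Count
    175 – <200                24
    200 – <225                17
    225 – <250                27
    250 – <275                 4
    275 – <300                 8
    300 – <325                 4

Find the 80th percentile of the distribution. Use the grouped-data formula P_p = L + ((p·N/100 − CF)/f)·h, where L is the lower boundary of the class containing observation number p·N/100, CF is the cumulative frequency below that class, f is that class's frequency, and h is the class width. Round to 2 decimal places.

N = 84; target position k = 80/100 · 84 = 67.2.
Cumulative frequencies: 24, 41, 68, 72, 80, 84.
Observation 67.2 falls in the class 225 – <250.
L = 225, CF = 41, f = 27, h = 25.
P80 = 225 + ((67.2 − 41)/27)·25 = 225 + 24.2593 = 249.259.

249.26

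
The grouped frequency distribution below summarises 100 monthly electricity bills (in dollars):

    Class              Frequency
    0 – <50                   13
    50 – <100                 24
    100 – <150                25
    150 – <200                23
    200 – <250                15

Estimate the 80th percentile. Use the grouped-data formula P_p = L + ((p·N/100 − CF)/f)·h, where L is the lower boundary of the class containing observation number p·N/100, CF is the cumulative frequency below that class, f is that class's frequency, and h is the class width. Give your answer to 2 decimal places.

189.13

N = 100; target position k = 80/100 · 100 = 80.
Cumulative frequencies: 13, 37, 62, 85, 100.
Observation 80 falls in the class 150 – <200.
L = 150, CF = 62, f = 23, h = 50.
P80 = 150 + ((80 − 62)/23)·50 = 150 + 39.1304 = 189.13.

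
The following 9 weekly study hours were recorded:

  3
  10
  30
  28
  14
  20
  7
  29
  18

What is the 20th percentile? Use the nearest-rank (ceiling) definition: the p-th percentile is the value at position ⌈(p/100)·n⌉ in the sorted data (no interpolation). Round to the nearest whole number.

Sorted: 3, 7, 10, 14, 18, 20, 28, 29, 30.
n = 9.
Position = ⌈20/100 · 9⌉ = ⌈1.8⌉ = 2.
The value at rank 2 is 7.

7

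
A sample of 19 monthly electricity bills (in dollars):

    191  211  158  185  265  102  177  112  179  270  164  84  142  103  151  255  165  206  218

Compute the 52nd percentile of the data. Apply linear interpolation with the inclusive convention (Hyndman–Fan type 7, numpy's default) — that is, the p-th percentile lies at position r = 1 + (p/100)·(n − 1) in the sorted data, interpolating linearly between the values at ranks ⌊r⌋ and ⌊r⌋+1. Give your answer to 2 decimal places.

Sorted: 84, 102, 103, 112, 142, 151, 158, 164, 165, 177, 179, 185, 191, 206, 211, 218, 255, 265, 270.
n = 19.
r = 1 + (52/100)·(19 − 1) = 1 + 9.36 = 10.36.
Rank 10 is 177 and rank 11 is 179.
Interpolate: 177 + 0.36·(179 − 177) = 177 + 0.36·2 = 177.72.

177.72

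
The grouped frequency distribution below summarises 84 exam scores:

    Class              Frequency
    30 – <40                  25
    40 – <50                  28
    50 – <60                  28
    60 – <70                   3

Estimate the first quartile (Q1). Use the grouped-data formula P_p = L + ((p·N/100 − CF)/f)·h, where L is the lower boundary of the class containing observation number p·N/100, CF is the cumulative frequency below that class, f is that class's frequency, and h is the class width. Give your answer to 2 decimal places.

N = 84; target position k = 25/100 · 84 = 21.
Cumulative frequencies: 25, 53, 81, 84.
Observation 21 falls in the class 30 – <40.
L = 30, CF = 0, f = 25, h = 10.
P25 = 30 + ((21 − 0)/25)·10 = 30 + 8.4 = 38.4.

38.40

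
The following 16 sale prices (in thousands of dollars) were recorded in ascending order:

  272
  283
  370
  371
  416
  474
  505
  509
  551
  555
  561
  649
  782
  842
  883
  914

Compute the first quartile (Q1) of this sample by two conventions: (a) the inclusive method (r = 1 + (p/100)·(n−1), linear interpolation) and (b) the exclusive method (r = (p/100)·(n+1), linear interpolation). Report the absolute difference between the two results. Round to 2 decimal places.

n = 16.
(a) r = 4.75; between ranks 4 (371) and 5 (416): 404.75.
(b) r = 4.25; between ranks 4 (371) and 5 (416): 382.25.
|404.75 − 382.25| = 22.5.

22.50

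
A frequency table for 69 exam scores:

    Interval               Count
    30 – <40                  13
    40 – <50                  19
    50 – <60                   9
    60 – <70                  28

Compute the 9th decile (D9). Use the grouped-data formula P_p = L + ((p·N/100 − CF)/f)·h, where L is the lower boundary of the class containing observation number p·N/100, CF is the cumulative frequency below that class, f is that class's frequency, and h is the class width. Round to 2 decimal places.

67.54

N = 69; target position k = 90/100 · 69 = 62.1.
Cumulative frequencies: 13, 32, 41, 69.
Observation 62.1 falls in the class 60 – <70.
L = 60, CF = 41, f = 28, h = 10.
P90 = 60 + ((62.1 − 41)/28)·10 = 60 + 7.53571 = 67.5357.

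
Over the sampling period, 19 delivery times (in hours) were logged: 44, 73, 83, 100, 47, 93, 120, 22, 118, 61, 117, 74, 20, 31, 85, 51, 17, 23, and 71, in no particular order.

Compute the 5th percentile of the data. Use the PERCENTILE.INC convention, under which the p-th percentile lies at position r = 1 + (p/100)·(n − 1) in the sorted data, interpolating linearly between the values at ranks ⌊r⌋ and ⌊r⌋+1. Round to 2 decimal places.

19.70

Sorted: 17, 20, 22, 23, 31, 44, 47, 51, 61, 71, 73, 74, 83, 85, 93, 100, 117, 118, 120.
n = 19.
r = 1 + (5/100)·(19 − 1) = 1 + 0.9 = 1.9.
Rank 1 is 17 and rank 2 is 20.
Interpolate: 17 + 0.9·(20 − 17) = 17 + 0.9·3 = 19.7.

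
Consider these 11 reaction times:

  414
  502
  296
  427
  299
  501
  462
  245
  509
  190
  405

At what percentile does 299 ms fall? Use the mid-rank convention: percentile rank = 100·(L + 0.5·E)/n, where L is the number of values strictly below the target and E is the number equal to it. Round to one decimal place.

31.8

Sorted: 190, 245, 296, 299, 405, 414, 427, 462, 501, 502, 509.
Count below 299: L = 3; count equal: E = 1; n = 11.
Percentile rank = 100·(3 + 0.5·1)/11 = 100·3.5/11 = 31.82.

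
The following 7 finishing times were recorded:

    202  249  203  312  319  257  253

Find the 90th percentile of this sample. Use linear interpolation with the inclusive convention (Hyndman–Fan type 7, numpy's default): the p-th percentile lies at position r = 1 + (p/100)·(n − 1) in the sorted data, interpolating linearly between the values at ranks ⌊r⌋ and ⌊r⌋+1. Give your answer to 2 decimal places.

Sorted: 202, 203, 249, 253, 257, 312, 319.
n = 7.
r = 1 + (90/100)·(7 − 1) = 1 + 5.4 = 6.4.
Rank 6 is 312 and rank 7 is 319.
Interpolate: 312 + 0.4·(319 − 312) = 312 + 0.4·7 = 314.8.

314.80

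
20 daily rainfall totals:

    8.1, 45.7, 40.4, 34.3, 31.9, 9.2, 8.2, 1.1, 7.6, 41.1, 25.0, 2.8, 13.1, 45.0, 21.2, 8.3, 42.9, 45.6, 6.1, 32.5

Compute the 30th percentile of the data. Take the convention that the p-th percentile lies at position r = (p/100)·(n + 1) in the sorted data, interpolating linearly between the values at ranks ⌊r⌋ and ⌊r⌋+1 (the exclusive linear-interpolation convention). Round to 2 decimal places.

8.23

Sorted: 1.1, 2.8, 6.1, 7.6, 8.1, 8.2, 8.3, 9.2, 13.1, 21.2, 25.0, 31.9, 32.5, 34.3, 40.4, 41.1, 42.9, 45.0, 45.6, 45.7.
n = 20.
r = (30/100)·(20 + 1) = 6.3.
Rank 6 is 8.2 and rank 7 is 8.3.
Interpolate: 8.2 + 0.3·(8.3 − 8.2) = 8.2 + 0.3·0.1 = 8.23.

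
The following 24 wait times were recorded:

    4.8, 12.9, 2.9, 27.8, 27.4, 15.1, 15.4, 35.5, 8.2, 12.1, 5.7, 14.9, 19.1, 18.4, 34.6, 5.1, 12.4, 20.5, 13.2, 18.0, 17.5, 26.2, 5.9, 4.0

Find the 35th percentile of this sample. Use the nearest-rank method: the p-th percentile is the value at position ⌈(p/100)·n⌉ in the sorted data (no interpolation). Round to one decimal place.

12.4

Sorted: 2.9, 4.0, 4.8, 5.1, 5.7, 5.9, 8.2, 12.1, 12.4, 12.9, 13.2, 14.9, 15.1, 15.4, 17.5, 18.0, 18.4, 19.1, 20.5, 26.2, 27.4, 27.8, 34.6, 35.5.
n = 24.
Position = ⌈35/100 · 24⌉ = ⌈8.4⌉ = 9.
The value at rank 9 is 12.4.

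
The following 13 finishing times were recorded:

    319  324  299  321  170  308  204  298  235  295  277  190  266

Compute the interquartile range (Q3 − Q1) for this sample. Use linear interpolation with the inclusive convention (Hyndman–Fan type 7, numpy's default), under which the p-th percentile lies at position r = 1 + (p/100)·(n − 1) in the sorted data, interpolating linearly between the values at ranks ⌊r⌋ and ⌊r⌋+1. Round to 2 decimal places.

73.00

Sorted: 170, 190, 204, 235, 266, 277, 295, 298, 299, 308, 319, 321, 324.
n = 13.
P25: r = 4 (integer) → 235.
P75: r = 10 (integer) → 308.
Difference: 308 − 235 = 73.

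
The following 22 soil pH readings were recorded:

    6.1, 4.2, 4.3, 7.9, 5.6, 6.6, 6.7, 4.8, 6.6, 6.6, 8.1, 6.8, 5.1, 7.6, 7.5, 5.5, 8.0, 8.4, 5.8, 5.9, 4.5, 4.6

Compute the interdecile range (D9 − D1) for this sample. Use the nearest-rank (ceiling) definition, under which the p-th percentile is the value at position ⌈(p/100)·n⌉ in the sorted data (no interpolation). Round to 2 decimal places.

Sorted: 4.2, 4.3, 4.5, 4.6, 4.8, 5.1, 5.5, 5.6, 5.8, 5.9, 6.1, 6.6, 6.6, 6.6, 6.7, 6.8, 7.5, 7.6, 7.9, 8.0, 8.1, 8.4.
n = 22.
P10: rank ⌈10/100·22⌉ = 3 → 4.5.
P90: rank ⌈90/100·22⌉ = 20 → 8.
Difference: 8 − 4.5 = 3.5.

3.50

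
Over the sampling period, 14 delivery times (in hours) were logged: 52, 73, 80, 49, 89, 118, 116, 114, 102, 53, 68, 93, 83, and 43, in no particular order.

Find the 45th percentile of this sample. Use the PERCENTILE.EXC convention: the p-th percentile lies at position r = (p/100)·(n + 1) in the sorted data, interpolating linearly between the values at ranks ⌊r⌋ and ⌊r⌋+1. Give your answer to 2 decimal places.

78.25

Sorted: 43, 49, 52, 53, 68, 73, 80, 83, 89, 93, 102, 114, 116, 118.
n = 14.
r = (45/100)·(14 + 1) = 6.75.
Rank 6 is 73 and rank 7 is 80.
Interpolate: 73 + 0.75·(80 − 73) = 73 + 0.75·7 = 78.25.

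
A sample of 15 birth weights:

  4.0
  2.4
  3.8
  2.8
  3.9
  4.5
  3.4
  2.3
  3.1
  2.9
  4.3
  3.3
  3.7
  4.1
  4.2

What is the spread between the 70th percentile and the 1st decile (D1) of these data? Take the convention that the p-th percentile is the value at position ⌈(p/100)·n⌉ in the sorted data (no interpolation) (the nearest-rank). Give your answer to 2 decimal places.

Sorted: 2.3, 2.4, 2.8, 2.9, 3.1, 3.3, 3.4, 3.7, 3.8, 3.9, 4.0, 4.1, 4.2, 4.3, 4.5.
n = 15.
P10: rank ⌈10/100·15⌉ = 2 → 2.4.
P70: rank ⌈70/100·15⌉ = 11 → 4.
Difference: 4 − 2.4 = 1.6.

1.60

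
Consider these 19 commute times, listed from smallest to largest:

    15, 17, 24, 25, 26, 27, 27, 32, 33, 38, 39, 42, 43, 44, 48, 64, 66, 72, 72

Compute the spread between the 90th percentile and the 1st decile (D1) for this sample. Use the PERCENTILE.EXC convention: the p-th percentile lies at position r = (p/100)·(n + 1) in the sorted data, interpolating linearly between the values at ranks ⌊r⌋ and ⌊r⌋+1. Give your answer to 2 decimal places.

55.00

n = 19.
P10: r = 2 (integer) → 17.
P90: r = 18 (integer) → 72.
Difference: 72 − 17 = 55.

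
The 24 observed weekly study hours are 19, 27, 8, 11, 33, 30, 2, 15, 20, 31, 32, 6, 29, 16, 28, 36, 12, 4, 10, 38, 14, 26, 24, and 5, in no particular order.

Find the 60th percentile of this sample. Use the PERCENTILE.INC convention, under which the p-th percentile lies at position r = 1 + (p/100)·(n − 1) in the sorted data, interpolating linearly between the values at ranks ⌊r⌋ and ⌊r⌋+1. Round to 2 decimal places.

25.60

Sorted: 2, 4, 5, 6, 8, 10, 11, 12, 14, 15, 16, 19, 20, 24, 26, 27, 28, 29, 30, 31, 32, 33, 36, 38.
n = 24.
r = 1 + (60/100)·(24 − 1) = 1 + 13.8 = 14.8.
Rank 14 is 24 and rank 15 is 26.
Interpolate: 24 + 0.8·(26 − 24) = 24 + 0.8·2 = 25.6.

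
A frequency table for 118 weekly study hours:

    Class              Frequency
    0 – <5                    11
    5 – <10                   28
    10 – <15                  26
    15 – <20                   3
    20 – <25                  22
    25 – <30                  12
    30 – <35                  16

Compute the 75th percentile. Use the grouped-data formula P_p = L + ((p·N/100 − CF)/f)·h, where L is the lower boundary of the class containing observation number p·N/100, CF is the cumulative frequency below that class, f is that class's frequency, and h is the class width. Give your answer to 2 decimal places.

N = 118; target position k = 75/100 · 118 = 88.5.
Cumulative frequencies: 11, 39, 65, 68, 90, 102, 118.
Observation 88.5 falls in the class 20 – <25.
L = 20, CF = 68, f = 22, h = 5.
P75 = 20 + ((88.5 − 68)/22)·5 = 20 + 4.65909 = 24.6591.

24.66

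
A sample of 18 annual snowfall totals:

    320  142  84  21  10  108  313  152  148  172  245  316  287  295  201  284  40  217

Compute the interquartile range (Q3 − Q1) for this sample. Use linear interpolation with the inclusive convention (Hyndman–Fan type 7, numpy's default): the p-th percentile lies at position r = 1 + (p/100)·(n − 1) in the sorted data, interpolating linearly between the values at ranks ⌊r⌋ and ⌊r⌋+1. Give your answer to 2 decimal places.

Sorted: 10, 21, 40, 84, 108, 142, 148, 152, 172, 201, 217, 245, 284, 287, 295, 313, 316, 320.
n = 18.
P25: r = 5.25; ranks 5–6 are 108, 142; interpolating gives 116.5.
P75: r = 13.75; ranks 13–14 are 284, 287; interpolating gives 286.25.
Difference: 286.25 − 116.5 = 169.75.

169.75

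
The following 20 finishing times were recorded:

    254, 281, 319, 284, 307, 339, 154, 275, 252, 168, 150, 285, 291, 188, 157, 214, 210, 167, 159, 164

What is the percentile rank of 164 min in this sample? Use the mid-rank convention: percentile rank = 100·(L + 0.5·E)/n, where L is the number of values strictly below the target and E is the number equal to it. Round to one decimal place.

22.5

Sorted: 150, 154, 157, 159, 164, 167, 168, 188, 210, 214, 252, 254, 275, 281, 284, 285, 291, 307, 319, 339.
Count below 164: L = 4; count equal: E = 1; n = 20.
Percentile rank = 100·(4 + 0.5·1)/20 = 100·4.5/20 = 22.5.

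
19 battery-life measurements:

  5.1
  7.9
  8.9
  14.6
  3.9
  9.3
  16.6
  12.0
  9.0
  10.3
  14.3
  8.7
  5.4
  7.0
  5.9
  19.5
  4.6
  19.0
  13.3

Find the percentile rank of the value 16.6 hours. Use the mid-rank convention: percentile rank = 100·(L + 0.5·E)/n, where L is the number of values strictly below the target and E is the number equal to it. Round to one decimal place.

Sorted: 3.9, 4.6, 5.1, 5.4, 5.9, 7.0, 7.9, 8.7, 8.9, 9.0, 9.3, 10.3, 12.0, 13.3, 14.3, 14.6, 16.6, 19.0, 19.5.
Count below 16.6: L = 16; count equal: E = 1; n = 19.
Percentile rank = 100·(16 + 0.5·1)/19 = 100·16.5/19 = 86.84.

86.8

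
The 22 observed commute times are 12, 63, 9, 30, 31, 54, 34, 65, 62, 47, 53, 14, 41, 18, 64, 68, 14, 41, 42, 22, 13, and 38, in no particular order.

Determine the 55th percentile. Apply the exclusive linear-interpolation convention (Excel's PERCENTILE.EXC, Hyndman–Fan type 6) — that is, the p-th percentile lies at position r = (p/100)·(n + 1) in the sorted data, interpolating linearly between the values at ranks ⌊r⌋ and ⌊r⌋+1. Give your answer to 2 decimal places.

Sorted: 9, 12, 13, 14, 14, 18, 22, 30, 31, 34, 38, 41, 41, 42, 47, 53, 54, 62, 63, 64, 65, 68.
n = 22.
r = (55/100)·(22 + 1) = 12.65.
Rank 12 is 41 and rank 13 is 41.
Interpolate: 41 + 0.65·(41 − 41) = 41 + 0.65·0 = 41.

41.00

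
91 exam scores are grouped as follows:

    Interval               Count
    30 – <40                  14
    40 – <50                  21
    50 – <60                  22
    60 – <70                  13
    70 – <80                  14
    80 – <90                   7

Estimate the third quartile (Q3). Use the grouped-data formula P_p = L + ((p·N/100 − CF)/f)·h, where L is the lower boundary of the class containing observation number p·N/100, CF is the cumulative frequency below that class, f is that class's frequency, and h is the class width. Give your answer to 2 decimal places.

N = 91; target position k = 75/100 · 91 = 68.25.
Cumulative frequencies: 14, 35, 57, 70, 84, 91.
Observation 68.25 falls in the class 60 – <70.
L = 60, CF = 57, f = 13, h = 10.
P75 = 60 + ((68.25 − 57)/13)·10 = 60 + 8.65385 = 68.6538.

68.65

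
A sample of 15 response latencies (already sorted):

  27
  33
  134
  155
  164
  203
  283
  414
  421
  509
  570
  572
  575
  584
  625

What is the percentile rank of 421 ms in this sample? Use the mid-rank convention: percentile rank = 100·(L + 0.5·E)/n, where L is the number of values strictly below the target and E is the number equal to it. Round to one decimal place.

Count below 421: L = 8; count equal: E = 1; n = 15.
Percentile rank = 100·(8 + 0.5·1)/15 = 100·8.5/15 = 56.67.

56.7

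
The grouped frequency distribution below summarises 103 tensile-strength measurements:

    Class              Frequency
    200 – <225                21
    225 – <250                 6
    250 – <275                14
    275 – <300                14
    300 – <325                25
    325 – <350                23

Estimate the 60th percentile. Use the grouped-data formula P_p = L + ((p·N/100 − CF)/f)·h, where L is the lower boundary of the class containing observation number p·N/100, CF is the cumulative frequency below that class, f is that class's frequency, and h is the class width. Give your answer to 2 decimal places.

306.80

N = 103; target position k = 60/100 · 103 = 61.8.
Cumulative frequencies: 21, 27, 41, 55, 80, 103.
Observation 61.8 falls in the class 300 – <325.
L = 300, CF = 55, f = 25, h = 25.
P60 = 300 + ((61.8 − 55)/25)·25 = 300 + 6.8 = 306.8.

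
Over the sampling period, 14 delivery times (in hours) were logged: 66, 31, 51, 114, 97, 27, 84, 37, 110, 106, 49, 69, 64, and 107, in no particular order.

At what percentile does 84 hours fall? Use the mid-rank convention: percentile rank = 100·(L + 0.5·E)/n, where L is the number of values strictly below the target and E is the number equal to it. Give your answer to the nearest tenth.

60.7

Sorted: 27, 31, 37, 49, 51, 64, 66, 69, 84, 97, 106, 107, 110, 114.
Count below 84: L = 8; count equal: E = 1; n = 14.
Percentile rank = 100·(8 + 0.5·1)/14 = 100·8.5/14 = 60.71.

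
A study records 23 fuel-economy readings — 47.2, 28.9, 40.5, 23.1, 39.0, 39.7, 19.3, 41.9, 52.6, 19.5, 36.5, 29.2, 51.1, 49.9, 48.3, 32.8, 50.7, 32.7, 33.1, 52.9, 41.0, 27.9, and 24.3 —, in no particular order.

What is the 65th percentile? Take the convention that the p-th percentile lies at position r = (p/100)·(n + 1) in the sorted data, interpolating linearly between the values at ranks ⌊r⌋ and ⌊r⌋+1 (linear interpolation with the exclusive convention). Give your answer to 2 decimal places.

Sorted: 19.3, 19.5, 23.1, 24.3, 27.9, 28.9, 29.2, 32.7, 32.8, 33.1, 36.5, 39.0, 39.7, 40.5, 41.0, 41.9, 47.2, 48.3, 49.9, 50.7, 51.1, 52.6, 52.9.
n = 23.
r = (65/100)·(23 + 1) = 15.6.
Rank 15 is 41.0 and rank 16 is 41.9.
Interpolate: 41.0 + 0.6·(41.9 − 41.0) = 41.0 + 0.6·0.9 = 41.54.

41.54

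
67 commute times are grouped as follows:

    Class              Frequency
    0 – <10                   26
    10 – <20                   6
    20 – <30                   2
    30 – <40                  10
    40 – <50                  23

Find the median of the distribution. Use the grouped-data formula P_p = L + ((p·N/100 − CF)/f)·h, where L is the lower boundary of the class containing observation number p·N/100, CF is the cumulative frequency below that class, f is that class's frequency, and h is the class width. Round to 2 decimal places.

N = 67; target position k = 50/100 · 67 = 33.5.
Cumulative frequencies: 26, 32, 34, 44, 67.
Observation 33.5 falls in the class 20 – <30.
L = 20, CF = 32, f = 2, h = 10.
P50 = 20 + ((33.5 − 32)/2)·10 = 20 + 7.5 = 27.5.

27.50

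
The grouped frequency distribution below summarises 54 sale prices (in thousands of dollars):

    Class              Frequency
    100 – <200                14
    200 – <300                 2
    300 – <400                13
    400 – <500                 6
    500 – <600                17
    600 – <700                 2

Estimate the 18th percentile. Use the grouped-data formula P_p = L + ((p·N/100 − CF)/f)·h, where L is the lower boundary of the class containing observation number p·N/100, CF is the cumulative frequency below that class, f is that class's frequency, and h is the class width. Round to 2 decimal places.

169.43

N = 54; target position k = 18/100 · 54 = 9.72.
Cumulative frequencies: 14, 16, 29, 35, 52, 54.
Observation 9.72 falls in the class 100 – <200.
L = 100, CF = 0, f = 14, h = 100.
P18 = 100 + ((9.72 − 0)/14)·100 = 100 + 69.4286 = 169.429.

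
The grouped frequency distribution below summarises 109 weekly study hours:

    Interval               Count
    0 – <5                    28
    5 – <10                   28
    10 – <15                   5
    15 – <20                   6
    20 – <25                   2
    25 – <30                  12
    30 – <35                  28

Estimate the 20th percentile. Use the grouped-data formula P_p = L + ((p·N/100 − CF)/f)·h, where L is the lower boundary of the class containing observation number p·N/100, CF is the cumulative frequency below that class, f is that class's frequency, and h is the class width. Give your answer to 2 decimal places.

3.89

N = 109; target position k = 20/100 · 109 = 21.8.
Cumulative frequencies: 28, 56, 61, 67, 69, 81, 109.
Observation 21.8 falls in the class 0 – <5.
L = 0, CF = 0, f = 28, h = 5.
P20 = 0 + ((21.8 − 0)/28)·5 = 0 + 3.89286 = 3.89286.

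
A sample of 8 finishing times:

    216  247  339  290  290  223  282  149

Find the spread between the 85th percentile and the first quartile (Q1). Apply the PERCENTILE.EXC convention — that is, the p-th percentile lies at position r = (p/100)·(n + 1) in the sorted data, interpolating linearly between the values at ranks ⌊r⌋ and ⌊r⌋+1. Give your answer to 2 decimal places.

Sorted: 149, 216, 223, 247, 282, 290, 290, 339.
n = 8.
P25: r = 2.25; ranks 2–3 are 216, 223; interpolating gives 217.75.
P85: r = 7.65; ranks 7–8 are 290, 339; interpolating gives 321.85.
Difference: 321.85 − 217.75 = 104.1.

104.10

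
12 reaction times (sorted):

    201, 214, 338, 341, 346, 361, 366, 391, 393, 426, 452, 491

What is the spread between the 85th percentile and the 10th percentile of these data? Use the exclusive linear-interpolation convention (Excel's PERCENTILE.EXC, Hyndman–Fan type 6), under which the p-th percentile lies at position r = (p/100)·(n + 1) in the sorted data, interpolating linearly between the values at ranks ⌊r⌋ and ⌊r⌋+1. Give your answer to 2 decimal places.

249.05

n = 12.
P10: r = 1.3; ranks 1–2 are 201, 214; interpolating gives 204.9.
P85: r = 11.05; ranks 11–12 are 452, 491; interpolating gives 453.95.
Difference: 453.95 − 204.9 = 249.05.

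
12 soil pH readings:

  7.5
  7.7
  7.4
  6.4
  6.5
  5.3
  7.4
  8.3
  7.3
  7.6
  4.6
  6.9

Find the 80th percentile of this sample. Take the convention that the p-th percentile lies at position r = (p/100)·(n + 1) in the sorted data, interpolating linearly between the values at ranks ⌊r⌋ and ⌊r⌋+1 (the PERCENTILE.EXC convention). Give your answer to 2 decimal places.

7.64

Sorted: 4.6, 5.3, 6.4, 6.5, 6.9, 7.3, 7.4, 7.4, 7.5, 7.6, 7.7, 8.3.
n = 12.
r = (80/100)·(12 + 1) = 10.4.
Rank 10 is 7.6 and rank 11 is 7.7.
Interpolate: 7.6 + 0.4·(7.7 − 7.6) = 7.6 + 0.4·0.1 = 7.64.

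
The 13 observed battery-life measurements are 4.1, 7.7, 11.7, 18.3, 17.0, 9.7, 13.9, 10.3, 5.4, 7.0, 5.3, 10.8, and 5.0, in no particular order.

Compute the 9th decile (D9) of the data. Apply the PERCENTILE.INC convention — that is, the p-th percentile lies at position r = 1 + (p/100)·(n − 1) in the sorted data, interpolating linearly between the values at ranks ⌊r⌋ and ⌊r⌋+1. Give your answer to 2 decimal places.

16.38

Sorted: 4.1, 5.0, 5.3, 5.4, 7.0, 7.7, 9.7, 10.3, 10.8, 11.7, 13.9, 17.0, 18.3.
n = 13.
r = 1 + (90/100)·(13 − 1) = 1 + 10.8 = 11.8.
Rank 11 is 13.9 and rank 12 is 17.0.
Interpolate: 13.9 + 0.8·(17.0 − 13.9) = 13.9 + 0.8·3.1 = 16.38.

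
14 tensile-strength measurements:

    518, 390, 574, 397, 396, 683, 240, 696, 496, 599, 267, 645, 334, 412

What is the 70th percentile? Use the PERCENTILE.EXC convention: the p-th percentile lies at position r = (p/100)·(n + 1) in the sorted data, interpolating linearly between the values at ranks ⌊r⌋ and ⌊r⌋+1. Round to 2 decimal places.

Sorted: 240, 267, 334, 390, 396, 397, 412, 496, 518, 574, 599, 645, 683, 696.
n = 14.
r = (70/100)·(14 + 1) = 10.5.
Rank 10 is 574 and rank 11 is 599.
Interpolate: 574 + 0.5·(599 − 574) = 574 + 0.5·25 = 586.5.

586.50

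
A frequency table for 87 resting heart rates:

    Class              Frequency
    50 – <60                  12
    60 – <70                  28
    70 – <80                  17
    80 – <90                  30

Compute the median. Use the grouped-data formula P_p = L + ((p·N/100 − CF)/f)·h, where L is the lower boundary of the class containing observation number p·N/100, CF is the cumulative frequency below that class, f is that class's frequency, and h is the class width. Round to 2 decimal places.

N = 87; target position k = 50/100 · 87 = 43.5.
Cumulative frequencies: 12, 40, 57, 87.
Observation 43.5 falls in the class 70 – <80.
L = 70, CF = 40, f = 17, h = 10.
P50 = 70 + ((43.5 − 40)/17)·10 = 70 + 2.05882 = 72.0588.

72.06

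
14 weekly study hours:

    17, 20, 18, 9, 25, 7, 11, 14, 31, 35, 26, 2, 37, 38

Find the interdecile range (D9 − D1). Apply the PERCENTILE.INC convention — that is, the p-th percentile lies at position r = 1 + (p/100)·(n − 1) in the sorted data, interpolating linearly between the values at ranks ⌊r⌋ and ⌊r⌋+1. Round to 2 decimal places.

Sorted: 2, 7, 9, 11, 14, 17, 18, 20, 25, 26, 31, 35, 37, 38.
n = 14.
P10: r = 2.3; ranks 2–3 are 7, 9; interpolating gives 7.6.
P90: r = 12.7; ranks 12–13 are 35, 37; interpolating gives 36.4.
Difference: 36.4 − 7.6 = 28.8.

28.80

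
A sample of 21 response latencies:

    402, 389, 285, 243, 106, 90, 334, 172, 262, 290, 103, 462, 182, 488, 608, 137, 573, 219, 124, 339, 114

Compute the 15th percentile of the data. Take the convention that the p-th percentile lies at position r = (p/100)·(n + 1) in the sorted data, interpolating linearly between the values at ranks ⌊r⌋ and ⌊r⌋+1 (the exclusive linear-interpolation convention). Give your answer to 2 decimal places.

Sorted: 90, 103, 106, 114, 124, 137, 172, 182, 219, 243, 262, 285, 290, 334, 339, 389, 402, 462, 488, 573, 608.
n = 21.
r = (15/100)·(21 + 1) = 3.3.
Rank 3 is 106 and rank 4 is 114.
Interpolate: 106 + 0.3·(114 − 106) = 106 + 0.3·8 = 108.4.

108.40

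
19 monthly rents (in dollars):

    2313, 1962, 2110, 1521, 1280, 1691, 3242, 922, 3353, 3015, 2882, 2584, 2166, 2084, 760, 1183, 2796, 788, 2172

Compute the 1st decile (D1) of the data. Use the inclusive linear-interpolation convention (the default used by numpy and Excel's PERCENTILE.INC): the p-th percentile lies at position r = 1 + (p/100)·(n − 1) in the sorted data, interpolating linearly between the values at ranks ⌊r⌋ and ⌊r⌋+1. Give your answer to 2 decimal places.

895.20

Sorted: 760, 788, 922, 1183, 1280, 1521, 1691, 1962, 2084, 2110, 2166, 2172, 2313, 2584, 2796, 2882, 3015, 3242, 3353.
n = 19.
r = 1 + (10/100)·(19 − 1) = 1 + 1.8 = 2.8.
Rank 2 is 788 and rank 3 is 922.
Interpolate: 788 + 0.8·(922 − 788) = 788 + 0.8·134 = 895.2.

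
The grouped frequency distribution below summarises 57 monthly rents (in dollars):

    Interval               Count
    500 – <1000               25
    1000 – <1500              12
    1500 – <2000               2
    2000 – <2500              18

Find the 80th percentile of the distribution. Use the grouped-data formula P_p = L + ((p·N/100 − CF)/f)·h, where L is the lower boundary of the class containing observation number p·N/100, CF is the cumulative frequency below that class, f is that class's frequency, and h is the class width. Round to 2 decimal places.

2183.33

N = 57; target position k = 80/100 · 57 = 45.6.
Cumulative frequencies: 25, 37, 39, 57.
Observation 45.6 falls in the class 2000 – <2500.
L = 2000, CF = 39, f = 18, h = 500.
P80 = 2000 + ((45.6 − 39)/18)·500 = 2000 + 183.333 = 2183.33.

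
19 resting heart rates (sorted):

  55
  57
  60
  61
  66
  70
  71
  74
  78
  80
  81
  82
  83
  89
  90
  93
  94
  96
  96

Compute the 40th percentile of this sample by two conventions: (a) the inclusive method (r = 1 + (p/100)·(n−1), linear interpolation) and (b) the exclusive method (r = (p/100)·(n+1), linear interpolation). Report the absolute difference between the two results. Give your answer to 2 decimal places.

0.80

n = 19.
(a) r = 8.2; between ranks 8 (74) and 9 (78): 74.8.
(b) r = 8 → value at rank 8 = 74.
|74.8 − 74| = 0.8.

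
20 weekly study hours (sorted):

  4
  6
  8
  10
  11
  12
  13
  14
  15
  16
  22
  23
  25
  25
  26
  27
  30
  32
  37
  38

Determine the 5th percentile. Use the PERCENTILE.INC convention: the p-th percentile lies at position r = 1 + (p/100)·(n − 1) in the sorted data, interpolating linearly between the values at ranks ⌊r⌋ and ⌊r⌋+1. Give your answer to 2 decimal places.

5.90

n = 20.
r = 1 + (5/100)·(20 − 1) = 1 + 0.95 = 1.95.
Rank 1 is 4 and rank 2 is 6.
Interpolate: 4 + 0.95·(6 − 4) = 4 + 0.95·2 = 5.9.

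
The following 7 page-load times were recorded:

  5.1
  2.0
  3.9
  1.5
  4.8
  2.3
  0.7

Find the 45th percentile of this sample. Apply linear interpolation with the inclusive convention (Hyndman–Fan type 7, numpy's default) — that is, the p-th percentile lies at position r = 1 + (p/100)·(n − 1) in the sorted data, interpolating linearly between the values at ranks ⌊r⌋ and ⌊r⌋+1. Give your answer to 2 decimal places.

2.21

Sorted: 0.7, 1.5, 2.0, 2.3, 3.9, 4.8, 5.1.
n = 7.
r = 1 + (45/100)·(7 − 1) = 1 + 2.7 = 3.7.
Rank 3 is 2.0 and rank 4 is 2.3.
Interpolate: 2.0 + 0.7·(2.3 − 2.0) = 2.0 + 0.7·0.3 = 2.21.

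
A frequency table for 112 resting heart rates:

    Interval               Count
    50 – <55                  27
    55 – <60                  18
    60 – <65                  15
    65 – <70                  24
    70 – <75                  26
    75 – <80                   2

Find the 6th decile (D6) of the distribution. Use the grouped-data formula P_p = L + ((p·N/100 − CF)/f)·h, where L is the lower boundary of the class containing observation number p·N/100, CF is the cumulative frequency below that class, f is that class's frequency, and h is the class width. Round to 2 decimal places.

66.50

N = 112; target position k = 60/100 · 112 = 67.2.
Cumulative frequencies: 27, 45, 60, 84, 110, 112.
Observation 67.2 falls in the class 65 – <70.
L = 65, CF = 60, f = 24, h = 5.
P60 = 65 + ((67.2 − 60)/24)·5 = 65 + 1.5 = 66.5.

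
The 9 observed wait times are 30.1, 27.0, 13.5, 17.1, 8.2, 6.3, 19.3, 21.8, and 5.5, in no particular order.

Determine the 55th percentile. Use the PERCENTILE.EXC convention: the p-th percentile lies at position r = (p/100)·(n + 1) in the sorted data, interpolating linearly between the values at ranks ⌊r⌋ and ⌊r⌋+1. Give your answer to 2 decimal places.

Sorted: 5.5, 6.3, 8.2, 13.5, 17.1, 19.3, 21.8, 27.0, 30.1.
n = 9.
r = (55/100)·(9 + 1) = 5.5.
Rank 5 is 17.1 and rank 6 is 19.3.
Interpolate: 17.1 + 0.5·(19.3 − 17.1) = 17.1 + 0.5·2.2 = 18.2.

18.20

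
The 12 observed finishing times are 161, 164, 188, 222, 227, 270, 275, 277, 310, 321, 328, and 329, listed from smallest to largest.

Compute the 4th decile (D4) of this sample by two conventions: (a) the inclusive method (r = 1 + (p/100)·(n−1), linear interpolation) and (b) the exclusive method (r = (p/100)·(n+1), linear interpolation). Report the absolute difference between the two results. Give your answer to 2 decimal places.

8.60

n = 12.
(a) r = 5.4; between ranks 5 (227) and 6 (270): 244.2.
(b) r = 5.2; between ranks 5 (227) and 6 (270): 235.6.
|244.2 − 235.6| = 8.6.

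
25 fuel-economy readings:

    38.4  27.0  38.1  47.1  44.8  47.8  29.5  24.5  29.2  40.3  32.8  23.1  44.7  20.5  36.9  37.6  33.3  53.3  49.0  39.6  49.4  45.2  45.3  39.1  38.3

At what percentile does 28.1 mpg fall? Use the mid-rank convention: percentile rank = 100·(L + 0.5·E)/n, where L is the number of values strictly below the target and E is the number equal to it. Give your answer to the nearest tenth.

16.0

Sorted: 20.5, 23.1, 24.5, 27.0, 29.2, 29.5, 32.8, 33.3, 36.9, 37.6, 38.1, 38.3, 38.4, 39.1, 39.6, 40.3, 44.7, 44.8, 45.2, 45.3, 47.1, 47.8, 49.0, 49.4, 53.3.
Count below 28.1: L = 4; count equal: E = 0; n = 25.
Percentile rank = 100·(4 + 0.5·0)/25 = 100·4/25 = 16.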